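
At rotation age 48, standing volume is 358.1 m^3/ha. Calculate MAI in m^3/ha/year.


Formula: MAI = Total Volume / Stand Age
MAI = 358.1 m^3/ha / 48 years
MAI = 7.46 m^3/ha/year

7.46


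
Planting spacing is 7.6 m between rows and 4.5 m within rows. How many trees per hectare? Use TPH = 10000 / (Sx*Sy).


Formula: TPH = 10000 m^2/ha / (spacing_x * spacing_y)
Area per tree = 7.6 m * 4.5 m = 34.2 m^2
TPH = 10000 / 34.2 = 292 trees/ha

292


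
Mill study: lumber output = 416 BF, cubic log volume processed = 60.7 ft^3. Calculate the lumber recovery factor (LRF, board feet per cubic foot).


Formula: LRF = Lumber Output (BF) / Log Input (ft^3)
LRF = 416 BF / 60.7 ft^3
LRF = 6.85 BF/ft^3

6.85


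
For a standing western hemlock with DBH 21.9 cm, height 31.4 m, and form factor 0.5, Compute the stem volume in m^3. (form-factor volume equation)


Formula: V = pi * (DBH/200)^2 * H * ff
Radius = DBH/200 = 21.9/200 = 0.1095 m
Radius^2 = 0.1095^2 = 0.01199025 m^2
V = pi * 0.01199025 * 31.4 * 0.5
V = 0.591 m^3

0.591


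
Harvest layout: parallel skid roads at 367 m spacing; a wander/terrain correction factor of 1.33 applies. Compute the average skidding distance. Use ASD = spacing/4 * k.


Formula: ASD = (spacing / 4) * correction
Uncorrected distance = spacing / 4 = 367 / 4 = 91.75 m
ASD = 91.75 * 1.33 = 122 m

122


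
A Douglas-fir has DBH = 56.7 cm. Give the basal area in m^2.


Formula: BA = pi * (DBH/2)^2 / 10000  (cm^2 to m^2)
Radius = DBH/2 = 56.7/2 = 28.35 cm
BA = pi * 28.35^2 / 10000
   = 2524.9687 cm^2 / 10000
   = 0.2525 m^2

0.2525


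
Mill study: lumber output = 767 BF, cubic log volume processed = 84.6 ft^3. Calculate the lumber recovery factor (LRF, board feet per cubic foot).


Formula: LRF = Lumber Output (BF) / Log Input (ft^3)
LRF = 767 BF / 84.6 ft^3
LRF = 9.07 BF/ft^3

9.07


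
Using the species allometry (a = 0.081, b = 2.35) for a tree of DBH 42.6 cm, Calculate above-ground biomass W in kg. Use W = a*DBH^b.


Formula: W = a * DBH^b  (allometric power law)
DBH^b = 42.6^2.35 = 6747.0287
W = 0.081 * 6747.0287 = 546.5 kg

546.5


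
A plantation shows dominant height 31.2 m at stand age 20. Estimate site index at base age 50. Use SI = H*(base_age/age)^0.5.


Formula: SI = H_dom * (base_age / age)^0.5
Age ratio = 50 / 20 = 2.5
sqrt(age_ratio) = 1.58114
SI = 31.2 * 1.58114 = 49.3 m

49.3


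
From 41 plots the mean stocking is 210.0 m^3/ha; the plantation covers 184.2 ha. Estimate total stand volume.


Formula: Total Volume = Mean Volume per ha * Total Area
Total Volume = 210.0 m^3/ha * 184.2 ha
Total Volume = 38682 m^3

38682


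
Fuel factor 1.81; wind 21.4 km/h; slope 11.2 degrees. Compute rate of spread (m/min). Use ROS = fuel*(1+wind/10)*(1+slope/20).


Formula: ROS = fuel * (1 + wind/10) * (1 + slope/20)
Wind factor = 1 + 21.4/10 = 3.14
Slope factor = 1 + 11.2/20 = 1.56
ROS = 1.81 * 3.14 * 1.56 = 8.87 m/min

8.87


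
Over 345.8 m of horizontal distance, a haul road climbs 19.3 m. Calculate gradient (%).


Formula: Gradient = rise / run * 100
Gradient = 19.3 / 345.8 * 100 = 5.6%

5.6


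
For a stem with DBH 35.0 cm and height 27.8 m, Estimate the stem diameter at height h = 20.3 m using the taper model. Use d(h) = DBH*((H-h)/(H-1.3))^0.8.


Taper: d(h) = DBH * ((H - h) / (H - 1.3))^0.8
Numerator = H - h = 27.8 - 20.3 = 7.5 m
Denominator = H - 1.3 = 27.8 - 1.3 = 26.5 m
Ratio = 7.5 / 26.5 = 0.28302
d = 35.0 * 0.28302^0.8 = 12.8 cm

12.8


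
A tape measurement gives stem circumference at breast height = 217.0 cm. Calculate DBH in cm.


Formula: DBH = C / pi
DBH = 217.0 / pi
pi = 3.14159...
DBH = 69.1 cm

69.1


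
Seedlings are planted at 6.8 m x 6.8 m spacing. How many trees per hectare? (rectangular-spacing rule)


Formula: TPH = 10000 m^2/ha / (spacing_x * spacing_y)
Area per tree = 6.8 m * 6.8 m = 46.24 m^2
TPH = 10000 / 46.24 = 216 trees/ha

216


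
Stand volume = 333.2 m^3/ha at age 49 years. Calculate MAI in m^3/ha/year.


Formula: MAI = Total Volume / Stand Age
MAI = 333.2 m^3/ha / 49 years
MAI = 6.8 m^3/ha/year

6.8


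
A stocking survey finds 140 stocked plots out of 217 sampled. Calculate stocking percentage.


Formula: Stocking % = stocked plots / total plots * 100
Stocking = 140 / 217 * 100
Stocking = 0.6452 * 100 = 64.5%

64.5


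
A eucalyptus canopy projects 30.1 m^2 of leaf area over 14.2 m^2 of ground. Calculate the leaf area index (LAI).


Formula: LAI = total leaf area / ground area  (dimensionless)
LAI = 30.1 m^2 / 14.2 m^2
LAI = 2.12

2.12


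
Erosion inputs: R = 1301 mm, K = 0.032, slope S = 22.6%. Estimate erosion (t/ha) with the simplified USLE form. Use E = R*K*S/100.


Formula: E = R * K * S / 100  (simplified USLE)
R * K = 1301 * 0.032 = 41.632
E = 41.632 * 22.6 / 100 = 9.41 t/ha

9.41


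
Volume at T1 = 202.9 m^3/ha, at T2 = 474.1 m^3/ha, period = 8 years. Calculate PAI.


Formula: PAI = (V_T2 - V_T1) / (T2 - T1)
Volume increment = 474.1 - 202.9 = 271.2 m^3/ha
PAI = 271.2 / 8 = 33.9 m^3/ha/year

33.9


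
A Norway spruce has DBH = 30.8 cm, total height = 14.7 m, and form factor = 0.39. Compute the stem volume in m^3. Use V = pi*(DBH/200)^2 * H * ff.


Formula: V = pi * (DBH/200)^2 * H * ff
Radius = DBH/200 = 30.8/200 = 0.154 m
Radius^2 = 0.154^2 = 0.023716 m^2
V = pi * 0.023716 * 14.7 * 0.39
V = 0.427 m^3

0.427


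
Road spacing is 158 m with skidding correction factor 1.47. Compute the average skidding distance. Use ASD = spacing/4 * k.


Formula: ASD = (spacing / 4) * correction
Uncorrected distance = spacing / 4 = 158 / 4 = 39.5 m
ASD = 39.5 * 1.47 = 58 m

58


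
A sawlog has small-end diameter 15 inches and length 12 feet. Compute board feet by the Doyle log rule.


Doyle: BF = (D - 4)^2 * L / 16
Adjusted diameter = 15 - 4 = 11 in
(D-4)^2 = 11^2 = 121
BF = 121 * 12 / 16 = 91 BF

91


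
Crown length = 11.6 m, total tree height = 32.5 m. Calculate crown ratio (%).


Formula: Crown Ratio = (Crown Length / Total Height) * 100
CR = (11.6 m / 32.5 m) * 100
CR = 0.3569 * 100 = 35.7%

35.7


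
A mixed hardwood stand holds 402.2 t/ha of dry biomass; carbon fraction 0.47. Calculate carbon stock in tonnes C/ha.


Formula: Carbon Stock = Biomass * Carbon Fraction
C = 402.2 t/ha * 0.47
C = 189.0 t C/ha

189.0


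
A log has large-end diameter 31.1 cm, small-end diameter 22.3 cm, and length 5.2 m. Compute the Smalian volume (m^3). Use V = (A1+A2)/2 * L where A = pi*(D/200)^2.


Smalian: V = (A1 + A2)/2 * L,  A = pi*(D/200)^2
A1 = pi*(31.1/200)^2 = 0.075964 m^2
A2 = pi*(22.3/200)^2 = 0.039057 m^2
V = (0.075964+0.039057)/2*5.2 = 0.2991 m^3

0.2991


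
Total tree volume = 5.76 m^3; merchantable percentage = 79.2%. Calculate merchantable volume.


Formula: MV = V_total * (merchantable_pct / 100)
Merchantable fraction = 79.2% / 100 = 0.792
MV = 5.76 m^3 * 0.792 = 4.562 m^3

4.562


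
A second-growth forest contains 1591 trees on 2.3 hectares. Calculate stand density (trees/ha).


Formula: Stand Density = N_trees / Area_ha
Density = 1591 trees / 2.3 ha
Density = 692 trees/ha

692


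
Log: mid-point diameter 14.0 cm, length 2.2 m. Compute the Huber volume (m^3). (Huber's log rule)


Huber: V = Am * L,  Am = pi*(Dm/200)^2
Am = pi*(14.0/200)^2 = 0.015394 m^2
V = 0.015394*2.2 = 0.0339 m^3

0.0339


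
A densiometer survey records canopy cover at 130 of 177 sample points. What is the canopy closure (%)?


Formula: Canopy closure = covered points / total points * 100
Closure = 130 / 177 * 100
Closure = 0.7345 * 100 = 73.4%

73.4


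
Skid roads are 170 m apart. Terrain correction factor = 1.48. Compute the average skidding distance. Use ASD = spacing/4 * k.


Formula: ASD = (spacing / 4) * correction
Uncorrected distance = spacing / 4 = 170 / 4 = 42.5 m
ASD = 42.5 * 1.48 = 63 m

63


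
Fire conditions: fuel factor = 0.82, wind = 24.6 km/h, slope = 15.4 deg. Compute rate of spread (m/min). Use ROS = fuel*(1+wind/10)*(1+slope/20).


Formula: ROS = fuel * (1 + wind/10) * (1 + slope/20)
Wind factor = 1 + 24.6/10 = 3.46
Slope factor = 1 + 15.4/20 = 1.77
ROS = 0.82 * 3.46 * 1.77 = 5.02 m/min

5.02


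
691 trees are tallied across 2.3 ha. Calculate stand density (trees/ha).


Formula: Stand Density = N_trees / Area_ha
Density = 691 trees / 2.3 ha
Density = 300 trees/ha

300


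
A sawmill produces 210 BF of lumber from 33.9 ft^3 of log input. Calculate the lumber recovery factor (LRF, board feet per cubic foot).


Formula: LRF = Lumber Output (BF) / Log Input (ft^3)
LRF = 210 BF / 33.9 ft^3
LRF = 6.19 BF/ft^3

6.19


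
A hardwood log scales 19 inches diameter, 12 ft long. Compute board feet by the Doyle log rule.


Doyle: BF = (D - 4)^2 * L / 16
Adjusted diameter = 19 - 4 = 15 in
(D-4)^2 = 15^2 = 225
BF = 225 * 12 / 16 = 169 BF

169


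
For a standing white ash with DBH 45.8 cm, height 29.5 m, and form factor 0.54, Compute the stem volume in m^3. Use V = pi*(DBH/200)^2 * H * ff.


Formula: V = pi * (DBH/200)^2 * H * ff
Radius = DBH/200 = 45.8/200 = 0.229 m
Radius^2 = 0.229^2 = 0.052441 m^2
V = pi * 0.052441 * 29.5 * 0.54
V = 2.624 m^3

2.624


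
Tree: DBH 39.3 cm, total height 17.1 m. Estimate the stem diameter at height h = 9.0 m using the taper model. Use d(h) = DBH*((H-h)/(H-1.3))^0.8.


Taper: d(h) = DBH * ((H - h) / (H - 1.3))^0.8
Numerator = H - h = 17.1 - 9.0 = 8.1 m
Denominator = H - 1.3 = 17.1 - 1.3 = 15.8 m
Ratio = 8.1 / 15.8 = 0.51266
d = 39.3 * 0.51266^0.8 = 23.0 cm

23.0


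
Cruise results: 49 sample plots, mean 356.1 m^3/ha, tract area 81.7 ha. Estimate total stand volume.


Formula: Total Volume = Mean Volume per ha * Total Area
Total Volume = 356.1 m^3/ha * 81.7 ha
Total Volume = 29093 m^3

29093


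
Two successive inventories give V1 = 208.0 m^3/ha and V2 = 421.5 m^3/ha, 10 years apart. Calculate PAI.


Formula: PAI = (V_T2 - V_T1) / (T2 - T1)
Volume increment = 421.5 - 208.0 = 213.5 m^3/ha
PAI = 213.5 / 10 = 21.35 m^3/ha/year

21.35


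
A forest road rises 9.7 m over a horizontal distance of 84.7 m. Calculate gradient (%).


Formula: Gradient = rise / run * 100
Gradient = 9.7 / 84.7 * 100 = 11.5%

11.5


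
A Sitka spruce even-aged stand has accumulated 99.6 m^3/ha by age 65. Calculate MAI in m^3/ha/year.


Formula: MAI = Total Volume / Stand Age
MAI = 99.6 m^3/ha / 65 years
MAI = 1.53 m^3/ha/year

1.53


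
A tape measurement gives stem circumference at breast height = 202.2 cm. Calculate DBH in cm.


Formula: DBH = C / pi
DBH = 202.2 / pi
pi = 3.14159...
DBH = 64.4 cm

64.4


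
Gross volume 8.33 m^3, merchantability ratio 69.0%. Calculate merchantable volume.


Formula: MV = V_total * (merchantable_pct / 100)
Merchantable fraction = 69.0% / 100 = 0.69
MV = 8.33 m^3 * 0.69 = 5.748 m^3

5.748


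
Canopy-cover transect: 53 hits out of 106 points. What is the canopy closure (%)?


Formula: Canopy closure = covered points / total points * 100
Closure = 53 / 106 * 100
Closure = 0.5 * 100 = 50.0%

50.0


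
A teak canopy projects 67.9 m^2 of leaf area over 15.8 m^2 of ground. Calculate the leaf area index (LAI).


Formula: LAI = total leaf area / ground area  (dimensionless)
LAI = 67.9 m^2 / 15.8 m^2
LAI = 4.3

4.3


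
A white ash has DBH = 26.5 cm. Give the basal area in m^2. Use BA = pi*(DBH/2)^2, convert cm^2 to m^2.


Formula: BA = pi * (DBH/2)^2 / 10000  (cm^2 to m^2)
Radius = DBH/2 = 26.5/2 = 13.25 cm
BA = pi * 13.25^2 / 10000
   = 551.5459 cm^2 / 10000
   = 0.0552 m^2

0.0552


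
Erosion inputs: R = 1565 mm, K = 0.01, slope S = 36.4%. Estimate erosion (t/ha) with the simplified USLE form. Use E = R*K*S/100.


Formula: E = R * K * S / 100  (simplified USLE)
R * K = 1565 * 0.01 = 15.65
E = 15.65 * 36.4 / 100 = 5.7 t/ha

5.7


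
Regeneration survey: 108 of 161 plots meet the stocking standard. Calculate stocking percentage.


Formula: Stocking % = stocked plots / total plots * 100
Stocking = 108 / 161 * 100
Stocking = 0.6708 * 100 = 67.1%

67.1


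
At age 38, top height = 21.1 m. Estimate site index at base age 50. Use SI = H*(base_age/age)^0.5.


Formula: SI = H_dom * (base_age / age)^0.5
Age ratio = 50 / 38 = 1.31579
sqrt(age_ratio) = 1.14708
SI = 21.1 * 1.14708 = 24.2 m

24.2


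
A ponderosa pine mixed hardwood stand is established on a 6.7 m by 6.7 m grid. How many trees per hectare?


Formula: TPH = 10000 m^2/ha / (spacing_x * spacing_y)
Area per tree = 6.7 m * 6.7 m = 44.89 m^2
TPH = 10000 / 44.89 = 223 trees/ha

223


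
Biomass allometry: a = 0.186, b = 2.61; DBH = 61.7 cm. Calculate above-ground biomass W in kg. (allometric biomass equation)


Formula: W = a * DBH^b  (allometric power law)
DBH^b = 61.7^2.61 = 47059.1716
W = 0.186 * 47059.1716 = 8753.0 kg

8753.0


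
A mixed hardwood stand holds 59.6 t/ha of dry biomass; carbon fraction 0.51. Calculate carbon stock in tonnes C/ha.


Formula: Carbon Stock = Biomass * Carbon Fraction
C = 59.6 t/ha * 0.51
C = 30.4 t C/ha

30.4


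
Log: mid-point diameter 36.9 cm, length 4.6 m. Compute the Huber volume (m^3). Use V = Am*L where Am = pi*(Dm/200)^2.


Huber: V = Am * L,  Am = pi*(Dm/200)^2
Am = pi*(36.9/200)^2 = 0.106941 m^2
V = 0.106941*4.6 = 0.4919 m^3

0.4919


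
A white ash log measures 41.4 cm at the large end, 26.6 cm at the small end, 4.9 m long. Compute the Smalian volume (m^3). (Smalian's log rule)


Smalian: V = (A1 + A2)/2 * L,  A = pi*(D/200)^2
A1 = pi*(41.4/200)^2 = 0.134614 m^2
A2 = pi*(26.6/200)^2 = 0.055572 m^2
V = (0.134614+0.055572)/2*4.9 = 0.466 m^3

0.466


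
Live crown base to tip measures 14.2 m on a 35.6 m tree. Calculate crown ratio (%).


Formula: Crown Ratio = (Crown Length / Total Height) * 100
CR = (14.2 m / 35.6 m) * 100
CR = 0.3989 * 100 = 39.9%

39.9


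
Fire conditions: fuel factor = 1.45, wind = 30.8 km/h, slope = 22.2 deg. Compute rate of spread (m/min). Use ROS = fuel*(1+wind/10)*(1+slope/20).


Formula: ROS = fuel * (1 + wind/10) * (1 + slope/20)
Wind factor = 1 + 30.8/10 = 4.08
Slope factor = 1 + 22.2/20 = 2.11
ROS = 1.45 * 4.08 * 2.11 = 12.48 m/min

12.48


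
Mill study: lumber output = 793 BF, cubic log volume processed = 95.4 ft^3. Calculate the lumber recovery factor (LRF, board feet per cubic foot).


Formula: LRF = Lumber Output (BF) / Log Input (ft^3)
LRF = 793 BF / 95.4 ft^3
LRF = 8.31 BF/ft^3

8.31


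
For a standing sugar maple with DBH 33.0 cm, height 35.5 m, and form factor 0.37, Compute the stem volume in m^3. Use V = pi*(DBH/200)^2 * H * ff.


Formula: V = pi * (DBH/200)^2 * H * ff
Radius = DBH/200 = 33.0/200 = 0.165 m
Radius^2 = 0.165^2 = 0.027225 m^2
V = pi * 0.027225 * 35.5 * 0.37
V = 1.123 m^3

1.123


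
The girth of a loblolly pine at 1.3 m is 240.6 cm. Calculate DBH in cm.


Formula: DBH = C / pi
DBH = 240.6 / pi
pi = 3.14159...
DBH = 76.6 cm

76.6


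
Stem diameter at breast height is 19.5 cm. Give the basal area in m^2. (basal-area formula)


Formula: BA = pi * (DBH/2)^2 / 10000  (cm^2 to m^2)
Radius = DBH/2 = 19.5/2 = 9.75 cm
BA = pi * 9.75^2 / 10000
   = 298.6477 cm^2 / 10000
   = 0.0299 m^2

0.0299


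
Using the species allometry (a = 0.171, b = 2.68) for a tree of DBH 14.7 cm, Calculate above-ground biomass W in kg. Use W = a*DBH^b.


Formula: W = a * DBH^b  (allometric power law)
DBH^b = 14.7^2.68 = 1344.0346
W = 0.171 * 1344.0346 = 229.8 kg

229.8


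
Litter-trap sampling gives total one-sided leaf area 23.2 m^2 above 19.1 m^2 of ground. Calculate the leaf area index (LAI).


Formula: LAI = total leaf area / ground area  (dimensionless)
LAI = 23.2 m^2 / 19.1 m^2
LAI = 1.21

1.21


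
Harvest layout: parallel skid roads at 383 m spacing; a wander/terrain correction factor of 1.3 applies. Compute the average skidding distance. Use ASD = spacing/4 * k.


Formula: ASD = (spacing / 4) * correction
Uncorrected distance = spacing / 4 = 383 / 4 = 95.75 m
ASD = 95.75 * 1.3 = 124 m

124


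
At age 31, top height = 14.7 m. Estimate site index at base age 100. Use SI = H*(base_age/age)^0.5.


Formula: SI = H_dom * (base_age / age)^0.5
Age ratio = 100 / 31 = 3.22581
sqrt(age_ratio) = 1.79605
SI = 14.7 * 1.79605 = 26.4 m

26.4


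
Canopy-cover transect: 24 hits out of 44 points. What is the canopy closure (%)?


Formula: Canopy closure = covered points / total points * 100
Closure = 24 / 44 * 100
Closure = 0.5455 * 100 = 54.5%

54.5


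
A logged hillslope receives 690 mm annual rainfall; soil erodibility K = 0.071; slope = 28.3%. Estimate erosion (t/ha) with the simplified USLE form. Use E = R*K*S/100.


Formula: E = R * K * S / 100  (simplified USLE)
R * K = 690 * 0.071 = 48.99
E = 48.99 * 28.3 / 100 = 13.86 t/ha

13.86


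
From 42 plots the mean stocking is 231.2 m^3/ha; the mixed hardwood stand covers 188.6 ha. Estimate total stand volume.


Formula: Total Volume = Mean Volume per ha * Total Area
Total Volume = 231.2 m^3/ha * 188.6 ha
Total Volume = 43604 m^3

43604


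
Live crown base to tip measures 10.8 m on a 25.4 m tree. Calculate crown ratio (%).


Formula: Crown Ratio = (Crown Length / Total Height) * 100
CR = (10.8 m / 25.4 m) * 100
CR = 0.4252 * 100 = 42.5%

42.5


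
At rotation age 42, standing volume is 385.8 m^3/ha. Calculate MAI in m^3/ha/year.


Formula: MAI = Total Volume / Stand Age
MAI = 385.8 m^3/ha / 42 years
MAI = 9.19 m^3/ha/year

9.19


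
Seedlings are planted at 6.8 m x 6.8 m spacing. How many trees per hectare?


Formula: TPH = 10000 m^2/ha / (spacing_x * spacing_y)
Area per tree = 6.8 m * 6.8 m = 46.24 m^2
TPH = 10000 / 46.24 = 216 trees/ha

216


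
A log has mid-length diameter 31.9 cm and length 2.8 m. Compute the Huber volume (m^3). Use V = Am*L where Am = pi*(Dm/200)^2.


Huber: V = Am * L,  Am = pi*(Dm/200)^2
Am = pi*(31.9/200)^2 = 0.079923 m^2
V = 0.079923*2.8 = 0.2238 m^3

0.2238


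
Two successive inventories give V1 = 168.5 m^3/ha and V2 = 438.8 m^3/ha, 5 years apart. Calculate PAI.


Formula: PAI = (V_T2 - V_T1) / (T2 - T1)
Volume increment = 438.8 - 168.5 = 270.3 m^3/ha
PAI = 270.3 / 5 = 54.06 m^3/ha/year

54.06


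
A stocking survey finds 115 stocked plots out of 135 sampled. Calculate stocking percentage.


Formula: Stocking % = stocked plots / total plots * 100
Stocking = 115 / 135 * 100
Stocking = 0.8519 * 100 = 85.2%

85.2


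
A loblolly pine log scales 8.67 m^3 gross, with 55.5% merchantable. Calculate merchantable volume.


Formula: MV = V_total * (merchantable_pct / 100)
Merchantable fraction = 55.5% / 100 = 0.555
MV = 8.67 m^3 * 0.555 = 4.812 m^3

4.812


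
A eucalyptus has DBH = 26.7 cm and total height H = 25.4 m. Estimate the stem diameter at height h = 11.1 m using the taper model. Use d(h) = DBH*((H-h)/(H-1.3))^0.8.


Taper: d(h) = DBH * ((H - h) / (H - 1.3))^0.8
Numerator = H - h = 25.4 - 11.1 = 14.3 m
Denominator = H - 1.3 = 25.4 - 1.3 = 24.1 m
Ratio = 14.3 / 24.1 = 0.59336
d = 26.7 * 0.59336^0.8 = 17.6 cm

17.6


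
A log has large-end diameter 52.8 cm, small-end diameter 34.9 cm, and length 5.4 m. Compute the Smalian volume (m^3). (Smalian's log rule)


Smalian: V = (A1 + A2)/2 * L,  A = pi*(D/200)^2
A1 = pi*(52.8/200)^2 = 0.218956 m^2
A2 = pi*(34.9/200)^2 = 0.095662 m^2
V = (0.218956+0.095662)/2*5.4 = 0.8495 m^3

0.8495


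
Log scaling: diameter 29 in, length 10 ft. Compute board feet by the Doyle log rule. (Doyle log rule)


Doyle: BF = (D - 4)^2 * L / 16
Adjusted diameter = 29 - 4 = 25 in
(D-4)^2 = 25^2 = 625
BF = 625 * 10 / 16 = 391 BF

391


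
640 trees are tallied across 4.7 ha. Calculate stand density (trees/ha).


Formula: Stand Density = N_trees / Area_ha
Density = 640 trees / 4.7 ha
Density = 136 trees/ha

136


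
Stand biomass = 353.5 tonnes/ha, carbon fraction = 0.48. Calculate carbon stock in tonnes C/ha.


Formula: Carbon Stock = Biomass * Carbon Fraction
C = 353.5 t/ha * 0.48
C = 169.7 t C/ha

169.7


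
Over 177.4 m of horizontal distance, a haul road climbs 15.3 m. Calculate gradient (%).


Formula: Gradient = rise / run * 100
Gradient = 15.3 / 177.4 * 100 = 8.6%

8.6


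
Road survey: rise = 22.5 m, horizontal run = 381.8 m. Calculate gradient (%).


Formula: Gradient = rise / run * 100
Gradient = 22.5 / 381.8 * 100 = 5.9%

5.9


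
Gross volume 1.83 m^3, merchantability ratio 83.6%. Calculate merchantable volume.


Formula: MV = V_total * (merchantable_pct / 100)
Merchantable fraction = 83.6% / 100 = 0.836
MV = 1.83 m^3 * 0.836 = 1.53 m^3

1.53


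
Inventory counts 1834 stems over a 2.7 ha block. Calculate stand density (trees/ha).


Formula: Stand Density = N_trees / Area_ha
Density = 1834 trees / 2.7 ha
Density = 679 trees/ha

679


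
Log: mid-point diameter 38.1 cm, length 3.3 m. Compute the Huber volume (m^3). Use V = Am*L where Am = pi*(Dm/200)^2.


Huber: V = Am * L,  Am = pi*(Dm/200)^2
Am = pi*(38.1/200)^2 = 0.114009 m^2
V = 0.114009*3.3 = 0.3762 m^3

0.3762


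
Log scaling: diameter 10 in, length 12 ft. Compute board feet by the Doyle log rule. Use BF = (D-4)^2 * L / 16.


Doyle: BF = (D - 4)^2 * L / 16
Adjusted diameter = 10 - 4 = 6 in
(D-4)^2 = 6^2 = 36
BF = 36 * 12 / 16 = 27 BF

27


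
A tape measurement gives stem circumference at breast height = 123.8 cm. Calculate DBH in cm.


Formula: DBH = C / pi
DBH = 123.8 / pi
pi = 3.14159...
DBH = 39.4 cm

39.4


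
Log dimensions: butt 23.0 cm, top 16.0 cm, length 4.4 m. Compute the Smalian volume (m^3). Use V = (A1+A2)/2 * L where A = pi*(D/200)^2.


Smalian: V = (A1 + A2)/2 * L,  A = pi*(D/200)^2
A1 = pi*(23.0/200)^2 = 0.041548 m^2
A2 = pi*(16.0/200)^2 = 0.020106 m^2
V = (0.041548+0.020106)/2*4.4 = 0.1356 m^3

0.1356


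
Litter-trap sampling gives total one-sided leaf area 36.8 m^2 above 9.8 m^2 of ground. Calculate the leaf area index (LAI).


Formula: LAI = total leaf area / ground area  (dimensionless)
LAI = 36.8 m^2 / 9.8 m^2
LAI = 3.76

3.76


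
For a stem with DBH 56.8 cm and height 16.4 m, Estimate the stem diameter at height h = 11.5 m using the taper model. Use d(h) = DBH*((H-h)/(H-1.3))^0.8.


Taper: d(h) = DBH * ((H - h) / (H - 1.3))^0.8
Numerator = H - h = 16.4 - 11.5 = 4.9 m
Denominator = H - 1.3 = 16.4 - 1.3 = 15.1 m
Ratio = 4.9 / 15.1 = 0.3245
d = 56.8 * 0.3245^0.8 = 23.1 cm

23.1


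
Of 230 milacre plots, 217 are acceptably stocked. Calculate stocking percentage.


Formula: Stocking % = stocked plots / total plots * 100
Stocking = 217 / 230 * 100
Stocking = 0.9435 * 100 = 94.3%

94.3


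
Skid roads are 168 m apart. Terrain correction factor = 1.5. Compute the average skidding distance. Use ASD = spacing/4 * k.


Formula: ASD = (spacing / 4) * correction
Uncorrected distance = spacing / 4 = 168 / 4 = 42 m
ASD = 42 * 1.5 = 63 m

63


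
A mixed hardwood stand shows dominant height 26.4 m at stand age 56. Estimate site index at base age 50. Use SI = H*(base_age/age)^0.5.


Formula: SI = H_dom * (base_age / age)^0.5
Age ratio = 50 / 56 = 0.89286
sqrt(age_ratio) = 0.94491
SI = 26.4 * 0.94491 = 24.9 m

24.9


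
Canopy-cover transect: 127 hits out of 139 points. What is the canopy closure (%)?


Formula: Canopy closure = covered points / total points * 100
Closure = 127 / 139 * 100
Closure = 0.9137 * 100 = 91.4%

91.4


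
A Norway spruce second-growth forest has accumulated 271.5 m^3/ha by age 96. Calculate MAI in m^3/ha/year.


Formula: MAI = Total Volume / Stand Age
MAI = 271.5 m^3/ha / 96 years
MAI = 2.83 m^3/ha/year

2.83


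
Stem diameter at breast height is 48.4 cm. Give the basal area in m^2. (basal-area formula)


Formula: BA = pi * (DBH/2)^2 / 10000  (cm^2 to m^2)
Radius = DBH/2 = 48.4/2 = 24.2 cm
BA = pi * 24.2^2 / 10000
   = 1839.8423 cm^2 / 10000
   = 0.184 m^2

0.184


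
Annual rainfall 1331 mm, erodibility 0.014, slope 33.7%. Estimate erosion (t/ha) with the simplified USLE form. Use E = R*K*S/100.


Formula: E = R * K * S / 100  (simplified USLE)
R * K = 1331 * 0.014 = 18.634
E = 18.634 * 33.7 / 100 = 6.28 t/ha

6.28


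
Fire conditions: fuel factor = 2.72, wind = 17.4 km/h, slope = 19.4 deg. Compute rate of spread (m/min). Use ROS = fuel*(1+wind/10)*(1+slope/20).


Formula: ROS = fuel * (1 + wind/10) * (1 + slope/20)
Wind factor = 1 + 17.4/10 = 2.74
Slope factor = 1 + 19.4/20 = 1.97
ROS = 2.72 * 2.74 * 1.97 = 14.68 m/min

14.68


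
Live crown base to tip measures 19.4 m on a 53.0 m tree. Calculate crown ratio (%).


Formula: Crown Ratio = (Crown Length / Total Height) * 100
CR = (19.4 m / 53.0 m) * 100
CR = 0.366 * 100 = 36.6%

36.6


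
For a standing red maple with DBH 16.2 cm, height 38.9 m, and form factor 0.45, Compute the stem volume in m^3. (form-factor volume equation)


Formula: V = pi * (DBH/200)^2 * H * ff
Radius = DBH/200 = 16.2/200 = 0.081 m
Radius^2 = 0.081^2 = 0.006561 m^2
V = pi * 0.006561 * 38.9 * 0.45
V = 0.361 m^3

0.361


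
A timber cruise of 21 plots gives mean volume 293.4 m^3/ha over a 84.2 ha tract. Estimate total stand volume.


Formula: Total Volume = Mean Volume per ha * Total Area
Total Volume = 293.4 m^3/ha * 84.2 ha
Total Volume = 24704 m^3

24704


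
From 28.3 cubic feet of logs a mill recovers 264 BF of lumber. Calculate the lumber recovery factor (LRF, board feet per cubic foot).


Formula: LRF = Lumber Output (BF) / Log Input (ft^3)
LRF = 264 BF / 28.3 ft^3
LRF = 9.33 BF/ft^3

9.33


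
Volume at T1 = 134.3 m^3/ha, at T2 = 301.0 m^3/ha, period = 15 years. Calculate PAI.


Formula: PAI = (V_T2 - V_T1) / (T2 - T1)
Volume increment = 301.0 - 134.3 = 166.7 m^3/ha
PAI = 166.7 / 15 = 11.11 m^3/ha/year

11.11


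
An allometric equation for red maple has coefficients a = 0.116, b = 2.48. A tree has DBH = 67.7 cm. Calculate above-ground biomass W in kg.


Formula: W = a * DBH^b  (allometric power law)
DBH^b = 67.7^2.48 = 34662.5013
W = 0.116 * 34662.5013 = 4020.9 kg

4020.9


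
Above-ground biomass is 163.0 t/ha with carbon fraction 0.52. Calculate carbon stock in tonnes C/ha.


Formula: Carbon Stock = Biomass * Carbon Fraction
C = 163.0 t/ha * 0.52
C = 84.8 t C/ha

84.8


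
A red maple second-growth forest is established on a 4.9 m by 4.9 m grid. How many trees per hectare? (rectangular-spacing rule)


Formula: TPH = 10000 m^2/ha / (spacing_x * spacing_y)
Area per tree = 4.9 m * 4.9 m = 24.01 m^2
TPH = 10000 / 24.01 = 416 trees/ha

416


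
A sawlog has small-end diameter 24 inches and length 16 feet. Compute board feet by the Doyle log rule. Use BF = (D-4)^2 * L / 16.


Doyle: BF = (D - 4)^2 * L / 16
Adjusted diameter = 24 - 4 = 20 in
(D-4)^2 = 20^2 = 400
BF = 400 * 16 / 16 = 400 BF

400


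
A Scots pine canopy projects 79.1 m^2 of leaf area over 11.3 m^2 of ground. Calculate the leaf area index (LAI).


Formula: LAI = total leaf area / ground area  (dimensionless)
LAI = 79.1 m^2 / 11.3 m^2
LAI = 7.0

7.0


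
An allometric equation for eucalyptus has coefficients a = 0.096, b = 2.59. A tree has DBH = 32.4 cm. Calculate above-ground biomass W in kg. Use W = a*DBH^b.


Formula: W = a * DBH^b  (allometric power law)
DBH^b = 32.4^2.59 = 8171.6842
W = 0.096 * 8171.6842 = 784.5 kg

784.5


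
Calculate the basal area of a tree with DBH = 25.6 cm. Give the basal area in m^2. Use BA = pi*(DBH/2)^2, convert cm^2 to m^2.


Formula: BA = pi * (DBH/2)^2 / 10000  (cm^2 to m^2)
Radius = DBH/2 = 25.6/2 = 12.8 cm
BA = pi * 12.8^2 / 10000
   = 514.7185 cm^2 / 10000
   = 0.0515 m^2

0.0515


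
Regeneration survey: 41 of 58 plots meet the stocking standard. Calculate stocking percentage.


Formula: Stocking % = stocked plots / total plots * 100
Stocking = 41 / 58 * 100
Stocking = 0.7069 * 100 = 70.7%

70.7


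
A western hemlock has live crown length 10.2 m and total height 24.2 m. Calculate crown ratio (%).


Formula: Crown Ratio = (Crown Length / Total Height) * 100
CR = (10.2 m / 24.2 m) * 100
CR = 0.4215 * 100 = 42.1%

42.1


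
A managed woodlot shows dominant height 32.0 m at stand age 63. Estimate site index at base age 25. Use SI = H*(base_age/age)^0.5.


Formula: SI = H_dom * (base_age / age)^0.5
Age ratio = 25 / 63 = 0.39683
sqrt(age_ratio) = 0.62994
SI = 32.0 * 0.62994 = 20.2 m

20.2


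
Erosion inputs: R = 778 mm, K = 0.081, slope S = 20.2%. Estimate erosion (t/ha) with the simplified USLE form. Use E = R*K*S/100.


Formula: E = R * K * S / 100  (simplified USLE)
R * K = 778 * 0.081 = 63.018
E = 63.018 * 20.2 / 100 = 12.73 t/ha

12.73


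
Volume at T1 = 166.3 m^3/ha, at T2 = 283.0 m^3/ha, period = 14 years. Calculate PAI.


Formula: PAI = (V_T2 - V_T1) / (T2 - T1)
Volume increment = 283.0 - 166.3 = 116.7 m^3/ha
PAI = 116.7 / 14 = 8.34 m^3/ha/year

8.34


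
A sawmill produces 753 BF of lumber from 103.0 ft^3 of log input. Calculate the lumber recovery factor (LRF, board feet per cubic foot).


Formula: LRF = Lumber Output (BF) / Log Input (ft^3)
LRF = 753 BF / 103.0 ft^3
LRF = 7.31 BF/ft^3

7.31


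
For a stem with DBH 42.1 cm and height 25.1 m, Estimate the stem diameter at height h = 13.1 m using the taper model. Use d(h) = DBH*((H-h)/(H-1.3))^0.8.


Taper: d(h) = DBH * ((H - h) / (H - 1.3))^0.8
Numerator = H - h = 25.1 - 13.1 = 12.0 m
Denominator = H - 1.3 = 25.1 - 1.3 = 23.8 m
Ratio = 12.0 / 23.8 = 0.5042
d = 42.1 * 0.5042^0.8 = 24.3 cm

24.3


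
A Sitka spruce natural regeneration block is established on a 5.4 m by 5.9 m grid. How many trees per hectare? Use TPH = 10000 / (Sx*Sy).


Formula: TPH = 10000 m^2/ha / (spacing_x * spacing_y)
Area per tree = 5.4 m * 5.9 m = 31.86 m^2
TPH = 10000 / 31.86 = 314 trees/ha

314


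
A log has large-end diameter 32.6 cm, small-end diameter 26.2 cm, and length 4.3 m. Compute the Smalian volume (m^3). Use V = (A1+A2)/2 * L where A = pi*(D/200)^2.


Smalian: V = (A1 + A2)/2 * L,  A = pi*(D/200)^2
A1 = pi*(32.6/200)^2 = 0.083469 m^2
A2 = pi*(26.2/200)^2 = 0.053913 m^2
V = (0.083469+0.053913)/2*4.3 = 0.2954 m^3

0.2954


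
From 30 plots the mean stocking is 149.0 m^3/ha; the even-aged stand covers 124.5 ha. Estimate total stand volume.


Formula: Total Volume = Mean Volume per ha * Total Area
Total Volume = 149.0 m^3/ha * 124.5 ha
Total Volume = 18551 m^3

18551


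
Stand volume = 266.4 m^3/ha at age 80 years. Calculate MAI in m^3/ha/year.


Formula: MAI = Total Volume / Stand Age
MAI = 266.4 m^3/ha / 80 years
MAI = 3.33 m^3/ha/year

3.33


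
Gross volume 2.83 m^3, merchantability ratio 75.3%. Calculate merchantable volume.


Formula: MV = V_total * (merchantable_pct / 100)
Merchantable fraction = 75.3% / 100 = 0.753
MV = 2.83 m^3 * 0.753 = 2.131 m^3

2.131


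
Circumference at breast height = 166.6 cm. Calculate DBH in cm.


Formula: DBH = C / pi
DBH = 166.6 / pi
pi = 3.14159...
DBH = 53.0 cm

53.0


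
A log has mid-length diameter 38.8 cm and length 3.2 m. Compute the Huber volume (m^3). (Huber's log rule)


Huber: V = Am * L,  Am = pi*(Dm/200)^2
Am = pi*(38.8/200)^2 = 0.118237 m^2
V = 0.118237*3.2 = 0.3784 m^3

0.3784


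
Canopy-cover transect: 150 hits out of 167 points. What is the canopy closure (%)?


Formula: Canopy closure = covered points / total points * 100
Closure = 150 / 167 * 100
Closure = 0.8982 * 100 = 89.8%

89.8


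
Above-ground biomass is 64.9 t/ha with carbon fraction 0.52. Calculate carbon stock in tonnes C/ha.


Formula: Carbon Stock = Biomass * Carbon Fraction
C = 64.9 t/ha * 0.52
C = 33.7 t C/ha

33.7


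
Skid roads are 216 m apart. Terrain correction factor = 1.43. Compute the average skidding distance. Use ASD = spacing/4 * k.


Formula: ASD = (spacing / 4) * correction
Uncorrected distance = spacing / 4 = 216 / 4 = 54 m
ASD = 54 * 1.43 = 77 m

77


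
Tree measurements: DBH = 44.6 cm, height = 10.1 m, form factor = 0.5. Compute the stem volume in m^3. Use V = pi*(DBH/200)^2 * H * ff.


Formula: V = pi * (DBH/200)^2 * H * ff
Radius = DBH/200 = 44.6/200 = 0.223 m
Radius^2 = 0.223^2 = 0.049729 m^2
V = pi * 0.049729 * 10.1 * 0.5
V = 0.789 m^3

0.789


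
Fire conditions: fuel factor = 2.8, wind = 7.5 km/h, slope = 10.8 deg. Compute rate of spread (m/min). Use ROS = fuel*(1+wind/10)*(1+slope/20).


Formula: ROS = fuel * (1 + wind/10) * (1 + slope/20)
Wind factor = 1 + 7.5/10 = 1.75
Slope factor = 1 + 10.8/20 = 1.54
ROS = 2.8 * 1.75 * 1.54 = 7.55 m/min

7.55


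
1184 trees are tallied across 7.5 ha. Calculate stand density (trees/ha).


Formula: Stand Density = N_trees / Area_ha
Density = 1184 trees / 7.5 ha
Density = 158 trees/ha

158


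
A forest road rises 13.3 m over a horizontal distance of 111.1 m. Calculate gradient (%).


Formula: Gradient = rise / run * 100
Gradient = 13.3 / 111.1 * 100 = 12.0%

12.0


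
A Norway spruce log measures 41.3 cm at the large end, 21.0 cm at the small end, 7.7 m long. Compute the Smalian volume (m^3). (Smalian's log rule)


Smalian: V = (A1 + A2)/2 * L,  A = pi*(D/200)^2
A1 = pi*(41.3/200)^2 = 0.133965 m^2
A2 = pi*(21.0/200)^2 = 0.034636 m^2
V = (0.133965+0.034636)/2*7.7 = 0.6491 m^3

0.6491


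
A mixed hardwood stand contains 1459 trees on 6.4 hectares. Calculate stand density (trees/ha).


Formula: Stand Density = N_trees / Area_ha
Density = 1459 trees / 6.4 ha
Density = 228 trees/ha

228


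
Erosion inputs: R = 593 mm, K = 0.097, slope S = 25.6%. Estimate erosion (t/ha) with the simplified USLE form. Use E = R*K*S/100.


Formula: E = R * K * S / 100  (simplified USLE)
R * K = 593 * 0.097 = 57.521
E = 57.521 * 25.6 / 100 = 14.73 t/ha

14.73


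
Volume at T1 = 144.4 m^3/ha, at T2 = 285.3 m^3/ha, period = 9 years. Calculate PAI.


Formula: PAI = (V_T2 - V_T1) / (T2 - T1)
Volume increment = 285.3 - 144.4 = 140.9 m^3/ha
PAI = 140.9 / 9 = 15.66 m^3/ha/year

15.66


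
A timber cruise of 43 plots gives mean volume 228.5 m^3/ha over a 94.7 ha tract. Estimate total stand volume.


Formula: Total Volume = Mean Volume per ha * Total Area
Total Volume = 228.5 m^3/ha * 94.7 ha
Total Volume = 21639 m^3

21639


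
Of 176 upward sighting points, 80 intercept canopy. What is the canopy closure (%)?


Formula: Canopy closure = covered points / total points * 100
Closure = 80 / 176 * 100
Closure = 0.4545 * 100 = 45.5%

45.5


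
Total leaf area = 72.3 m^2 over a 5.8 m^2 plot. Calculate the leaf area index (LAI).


Formula: LAI = total leaf area / ground area  (dimensionless)
LAI = 72.3 m^2 / 5.8 m^2
LAI = 12.47

12.47


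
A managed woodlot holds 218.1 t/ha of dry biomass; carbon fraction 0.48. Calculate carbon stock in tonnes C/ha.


Formula: Carbon Stock = Biomass * Carbon Fraction
C = 218.1 t/ha * 0.48
C = 104.7 t C/ha

104.7


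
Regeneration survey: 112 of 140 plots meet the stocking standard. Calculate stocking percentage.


Formula: Stocking % = stocked plots / total plots * 100
Stocking = 112 / 140 * 100
Stocking = 0.8 * 100 = 80.0%

80.0


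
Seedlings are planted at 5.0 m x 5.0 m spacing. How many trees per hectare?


Formula: TPH = 10000 m^2/ha / (spacing_x * spacing_y)
Area per tree = 5.0 m * 5.0 m = 25.0 m^2
TPH = 10000 / 25.0 = 400 trees/ha

400


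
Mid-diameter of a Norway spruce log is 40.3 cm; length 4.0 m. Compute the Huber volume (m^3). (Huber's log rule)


Huber: V = Am * L,  Am = pi*(Dm/200)^2
Am = pi*(40.3/200)^2 = 0.127556 m^2
V = 0.127556*4.0 = 0.5102 m^3

0.5102


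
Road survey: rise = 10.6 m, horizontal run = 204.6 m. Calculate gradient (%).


Formula: Gradient = rise / run * 100
Gradient = 10.6 / 204.6 * 100 = 5.2%

5.2


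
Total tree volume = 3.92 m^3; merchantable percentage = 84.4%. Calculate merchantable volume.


Formula: MV = V_total * (merchantable_pct / 100)
Merchantable fraction = 84.4% / 100 = 0.844
MV = 3.92 m^3 * 0.844 = 3.308 m^3

3.308


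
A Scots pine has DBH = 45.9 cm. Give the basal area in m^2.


Formula: BA = pi * (DBH/2)^2 / 10000  (cm^2 to m^2)
Radius = DBH/2 = 45.9/2 = 22.95 cm
BA = pi * 22.95^2 / 10000
   = 1654.6847 cm^2 / 10000
   = 0.1655 m^2

0.1655


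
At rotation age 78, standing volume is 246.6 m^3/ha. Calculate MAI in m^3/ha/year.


Formula: MAI = Total Volume / Stand Age
MAI = 246.6 m^3/ha / 78 years
MAI = 3.16 m^3/ha/year

3.16


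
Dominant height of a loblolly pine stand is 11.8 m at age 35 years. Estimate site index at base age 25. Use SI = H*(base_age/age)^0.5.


Formula: SI = H_dom * (base_age / age)^0.5
Age ratio = 25 / 35 = 0.71429
sqrt(age_ratio) = 0.84515
SI = 11.8 * 0.84515 = 10.0 m

10.0


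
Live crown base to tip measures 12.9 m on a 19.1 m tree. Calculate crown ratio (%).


Formula: Crown Ratio = (Crown Length / Total Height) * 100
CR = (12.9 m / 19.1 m) * 100
CR = 0.6754 * 100 = 67.5%

67.5


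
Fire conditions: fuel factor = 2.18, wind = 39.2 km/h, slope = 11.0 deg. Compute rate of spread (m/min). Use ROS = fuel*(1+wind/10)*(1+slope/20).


Formula: ROS = fuel * (1 + wind/10) * (1 + slope/20)
Wind factor = 1 + 39.2/10 = 4.92
Slope factor = 1 + 11.0/20 = 1.55
ROS = 2.18 * 4.92 * 1.55 = 16.62 m/min

16.62


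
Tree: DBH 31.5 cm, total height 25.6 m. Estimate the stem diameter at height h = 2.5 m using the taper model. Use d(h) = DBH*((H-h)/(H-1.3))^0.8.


Taper: d(h) = DBH * ((H - h) / (H - 1.3))^0.8
Numerator = H - h = 25.6 - 2.5 = 23.1 m
Denominator = H - 1.3 = 25.6 - 1.3 = 24.3 m
Ratio = 23.1 / 24.3 = 0.95062
d = 31.5 * 0.95062^0.8 = 30.2 cm

30.2


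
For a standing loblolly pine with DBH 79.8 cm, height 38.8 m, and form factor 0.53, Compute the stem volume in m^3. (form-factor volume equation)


Formula: V = pi * (DBH/200)^2 * H * ff
Radius = DBH/200 = 79.8/200 = 0.399 m
Radius^2 = 0.399^2 = 0.159201 m^2
V = pi * 0.159201 * 38.8 * 0.53
V = 10.285 m^3

10.285


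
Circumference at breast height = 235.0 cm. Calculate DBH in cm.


Formula: DBH = C / pi
DBH = 235.0 / pi
pi = 3.14159...
DBH = 74.8 cm

74.8


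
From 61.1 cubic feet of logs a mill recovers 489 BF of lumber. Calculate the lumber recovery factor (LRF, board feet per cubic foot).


Formula: LRF = Lumber Output (BF) / Log Input (ft^3)
LRF = 489 BF / 61.1 ft^3
LRF = 8.0 BF/ft^3

8.0


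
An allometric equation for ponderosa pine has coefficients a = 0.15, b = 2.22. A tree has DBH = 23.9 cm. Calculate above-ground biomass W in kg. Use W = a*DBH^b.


Formula: W = a * DBH^b  (allometric power law)
DBH^b = 23.9^2.22 = 1148.2682
W = 0.15 * 1148.2682 = 172.2 kg

172.2


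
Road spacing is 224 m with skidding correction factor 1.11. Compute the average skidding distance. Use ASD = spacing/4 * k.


Formula: ASD = (spacing / 4) * correction
Uncorrected distance = spacing / 4 = 224 / 4 = 56 m
ASD = 56 * 1.11 = 62 m

62


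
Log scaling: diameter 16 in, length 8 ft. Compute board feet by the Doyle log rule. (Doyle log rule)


Doyle: BF = (D - 4)^2 * L / 16
Adjusted diameter = 16 - 4 = 12 in
(D-4)^2 = 12^2 = 144
BF = 144 * 8 / 16 = 72 BF

72


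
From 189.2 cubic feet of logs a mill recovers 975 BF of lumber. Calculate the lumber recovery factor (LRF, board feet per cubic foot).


Formula: LRF = Lumber Output (BF) / Log Input (ft^3)
LRF = 975 BF / 189.2 ft^3
LRF = 5.15 BF/ft^3

5.15


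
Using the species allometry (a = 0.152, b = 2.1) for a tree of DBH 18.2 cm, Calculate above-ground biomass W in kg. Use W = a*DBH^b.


Formula: W = a * DBH^b  (allometric power law)
DBH^b = 18.2^2.1 = 442.7412
W = 0.152 * 442.7412 = 67.3 kg

67.3


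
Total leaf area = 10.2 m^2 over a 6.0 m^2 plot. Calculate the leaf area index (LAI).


Formula: LAI = total leaf area / ground area  (dimensionless)
LAI = 10.2 m^2 / 6.0 m^2
LAI = 1.7

1.7


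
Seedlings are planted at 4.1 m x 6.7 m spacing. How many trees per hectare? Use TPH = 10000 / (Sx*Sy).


Formula: TPH = 10000 m^2/ha / (spacing_x * spacing_y)
Area per tree = 4.1 m * 6.7 m = 27.47 m^2
TPH = 10000 / 27.47 = 364 trees/ha

364


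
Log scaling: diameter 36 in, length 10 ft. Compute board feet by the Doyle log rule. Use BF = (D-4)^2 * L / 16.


Doyle: BF = (D - 4)^2 * L / 16
Adjusted diameter = 36 - 4 = 32 in
(D-4)^2 = 32^2 = 1024
BF = 1024 * 10 / 16 = 640 BF

640
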